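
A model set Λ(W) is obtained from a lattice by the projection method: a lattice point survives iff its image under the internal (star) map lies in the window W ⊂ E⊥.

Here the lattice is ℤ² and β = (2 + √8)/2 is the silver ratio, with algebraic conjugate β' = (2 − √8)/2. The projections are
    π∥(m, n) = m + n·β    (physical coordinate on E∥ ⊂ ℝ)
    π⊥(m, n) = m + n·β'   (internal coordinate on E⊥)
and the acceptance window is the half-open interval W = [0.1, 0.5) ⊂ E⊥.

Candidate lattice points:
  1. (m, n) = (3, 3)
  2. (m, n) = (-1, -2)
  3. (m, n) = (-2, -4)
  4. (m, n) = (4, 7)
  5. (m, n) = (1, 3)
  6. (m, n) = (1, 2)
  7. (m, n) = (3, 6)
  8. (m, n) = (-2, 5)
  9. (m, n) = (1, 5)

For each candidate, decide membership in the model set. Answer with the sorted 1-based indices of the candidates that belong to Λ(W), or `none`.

6

β' = (2−√8)/2 ≈ -0.414214.
candidate 1: (m,n)=(3,3) → π∥ = 3+3·β ≈ 10.242641, π⊥ = 3+3·β' ≈ 1.757359 ∉ [0.1, 0.5) ⇒ out
candidate 2: (m,n)=(-1,-2) → π∥ = -1-2·β ≈ -5.828427, π⊥ = -1-2·β' ≈ -0.171573 ∉ [0.1, 0.5) ⇒ out
candidate 3: (m,n)=(-2,-4) → π∥ = -2-4·β ≈ -11.656854, π⊥ = -2-4·β' ≈ -0.343146 ∉ [0.1, 0.5) ⇒ out
candidate 4: (m,n)=(4,7) → π∥ = 4+7·β ≈ 20.899495, π⊥ = 4+7·β' ≈ 1.100505 ∉ [0.1, 0.5) ⇒ out
candidate 5: (m,n)=(1,3) → π∥ = 1+3·β ≈ 8.242641, π⊥ = 1+3·β' ≈ -0.242641 ∉ [0.1, 0.5) ⇒ out
candidate 6: (m,n)=(1,2) → π∥ = 1+2·β ≈ 5.828427, π⊥ = 1+2·β' ≈ 0.171573 ∈ [0.1, 0.5) ⇒ IN Λ
candidate 7: (m,n)=(3,6) → π∥ = 3+6·β ≈ 17.485281, π⊥ = 3+6·β' ≈ 0.514719 ∉ [0.1, 0.5) ⇒ out
candidate 8: (m,n)=(-2,5) → π∥ = -2+5·β ≈ 10.071068, π⊥ = -2+5·β' ≈ -4.071068 ∉ [0.1, 0.5) ⇒ out
candidate 9: (m,n)=(1,5) → π∥ = 1+5·β ≈ 13.071068, π⊥ = 1+5·β' ≈ -1.071068 ∉ [0.1, 0.5) ⇒ out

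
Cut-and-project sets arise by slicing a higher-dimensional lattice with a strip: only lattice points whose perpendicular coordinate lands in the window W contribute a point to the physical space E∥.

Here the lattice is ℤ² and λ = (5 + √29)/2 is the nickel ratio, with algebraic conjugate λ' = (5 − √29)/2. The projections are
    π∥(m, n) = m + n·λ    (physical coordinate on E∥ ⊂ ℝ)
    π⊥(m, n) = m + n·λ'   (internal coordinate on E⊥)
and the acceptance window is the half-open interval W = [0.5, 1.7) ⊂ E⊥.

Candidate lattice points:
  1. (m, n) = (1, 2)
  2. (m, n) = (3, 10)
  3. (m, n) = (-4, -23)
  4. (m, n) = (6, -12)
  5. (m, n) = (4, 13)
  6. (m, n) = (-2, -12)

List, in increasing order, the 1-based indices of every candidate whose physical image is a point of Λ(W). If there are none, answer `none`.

λ' = (5−√29)/2 ≈ -0.1926.
#1 (1,2): internal coord 1 + (2)·λ' = +0.6148; +0.6148 ∈ [0.5, 1.7) → IN Λ
#2 (3,10): internal coord 3 + (10)·λ' = +1.0742; +1.0742 ∈ [0.5, 1.7) → IN Λ
#3 (-4,-23): internal coord -4 + (-23)·λ' = +0.4294; +0.4294 ∉ [0.5, 1.7) → out
#4 (6,-12): internal coord 6 + (-12)·λ' = +8.3110; +8.3110 ∉ [0.5, 1.7) → out
#5 (4,13): internal coord 4 + (13)·λ' = +1.4964; +1.4964 ∈ [0.5, 1.7) → IN Λ
#6 (-2,-12): internal coord -2 + (-12)·λ' = +0.3110; +0.3110 ∉ [0.5, 1.7) → out

1, 2, 5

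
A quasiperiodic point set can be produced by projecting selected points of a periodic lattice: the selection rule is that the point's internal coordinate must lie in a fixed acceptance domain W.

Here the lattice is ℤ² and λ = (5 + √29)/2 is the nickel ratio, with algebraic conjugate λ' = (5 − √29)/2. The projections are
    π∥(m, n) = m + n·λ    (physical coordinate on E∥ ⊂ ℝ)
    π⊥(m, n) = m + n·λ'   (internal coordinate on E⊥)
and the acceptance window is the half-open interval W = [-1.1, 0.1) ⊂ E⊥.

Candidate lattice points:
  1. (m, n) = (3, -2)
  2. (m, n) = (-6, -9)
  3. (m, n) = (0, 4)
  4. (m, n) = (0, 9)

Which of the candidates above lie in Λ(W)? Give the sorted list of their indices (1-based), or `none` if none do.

3

λ' = (5−√29)/2 ≈ -0.192582.
#1 (3,-2): internal coord 3 + (-2)·λ' = +3.385165; +3.385165 ∉ [-1.1, 0.1) → out
#2 (-6,-9): internal coord -6 + (-9)·λ' = -4.266758; -4.266758 ∉ [-1.1, 0.1) → out
#3 (0,4): internal coord 0 + (4)·λ' = -0.770330; -0.770330 ∈ [-1.1, 0.1) → IN Λ
#4 (0,9): internal coord 0 + (9)·λ' = -1.733242; -1.733242 ∉ [-1.1, 0.1) → out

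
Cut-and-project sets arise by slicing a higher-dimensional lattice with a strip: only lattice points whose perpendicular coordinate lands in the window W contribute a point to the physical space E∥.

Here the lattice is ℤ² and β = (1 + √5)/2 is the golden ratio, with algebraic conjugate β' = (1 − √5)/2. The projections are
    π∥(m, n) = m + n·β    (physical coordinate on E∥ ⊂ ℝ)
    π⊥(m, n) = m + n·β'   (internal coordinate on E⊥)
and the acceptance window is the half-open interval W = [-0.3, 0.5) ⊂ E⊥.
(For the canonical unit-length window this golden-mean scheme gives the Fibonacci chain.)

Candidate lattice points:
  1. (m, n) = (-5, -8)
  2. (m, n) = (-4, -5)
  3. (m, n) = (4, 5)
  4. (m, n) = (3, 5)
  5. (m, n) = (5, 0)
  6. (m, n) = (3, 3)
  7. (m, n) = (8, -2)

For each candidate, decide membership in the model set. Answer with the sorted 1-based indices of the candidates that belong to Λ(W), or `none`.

1, 4

β' = (1−√5)/2 ≈ -0.6180.
candidate 1: (m,n)=(-5,-8) → π∥ = -5-8·β ≈ -17.9443, π⊥ = -5-8·β' ≈ -0.0557 ∈ [-0.3, 0.5) ⇒ IN Λ
candidate 2: (m,n)=(-4,-5) → π∥ = -4-5·β ≈ -12.0902, π⊥ = -4-5·β' ≈ -0.9098 ∉ [-0.3, 0.5) ⇒ out
candidate 3: (m,n)=(4,5) → π∥ = 4+5·β ≈ 12.0902, π⊥ = 4+5·β' ≈ 0.9098 ∉ [-0.3, 0.5) ⇒ out
candidate 4: (m,n)=(3,5) → π∥ = 3+5·β ≈ 11.0902, π⊥ = 3+5·β' ≈ -0.0902 ∈ [-0.3, 0.5) ⇒ IN Λ
candidate 5: (m,n)=(5,0) → π∥ = 5+0·β ≈ 5.0000, π⊥ = 5+0·β' ≈ 5.0000 ∉ [-0.3, 0.5) ⇒ out
candidate 6: (m,n)=(3,3) → π∥ = 3+3·β ≈ 7.8541, π⊥ = 3+3·β' ≈ 1.1459 ∉ [-0.3, 0.5) ⇒ out
candidate 7: (m,n)=(8,-2) → π∥ = 8-2·β ≈ 4.7639, π⊥ = 8-2·β' ≈ 9.2361 ∉ [-0.3, 0.5) ⇒ out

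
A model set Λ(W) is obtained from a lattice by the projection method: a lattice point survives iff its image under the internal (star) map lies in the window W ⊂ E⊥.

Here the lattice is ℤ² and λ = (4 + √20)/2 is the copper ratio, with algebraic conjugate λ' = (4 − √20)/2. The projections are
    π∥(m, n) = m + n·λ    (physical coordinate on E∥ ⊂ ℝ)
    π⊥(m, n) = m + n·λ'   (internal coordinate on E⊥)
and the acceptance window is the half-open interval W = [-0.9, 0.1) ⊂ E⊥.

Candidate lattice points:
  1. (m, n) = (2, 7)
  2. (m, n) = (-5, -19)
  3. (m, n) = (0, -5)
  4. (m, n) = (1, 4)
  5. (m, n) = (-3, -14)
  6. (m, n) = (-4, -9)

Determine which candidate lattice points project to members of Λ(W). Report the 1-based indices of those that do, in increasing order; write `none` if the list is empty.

2, 4

Numerically λ ≈ 4.23607 and λ' = −1/λ ≈ -0.23607.
#1 (2,7): internal coord 2 + (7)·λ' = +0.34752; +0.34752 ∉ [-0.9, 0.1) → out
#2 (-5,-19): internal coord -5 + (-19)·λ' = -0.51471; -0.51471 ∈ [-0.9, 0.1) → IN Λ
#3 (0,-5): internal coord 0 + (-5)·λ' = +1.18034; +1.18034 ∉ [-0.9, 0.1) → out
#4 (1,4): internal coord 1 + (4)·λ' = +0.05573; +0.05573 ∈ [-0.9, 0.1) → IN Λ
#5 (-3,-14): internal coord -3 + (-14)·λ' = +0.30495; +0.30495 ∉ [-0.9, 0.1) → out
#6 (-4,-9): internal coord -4 + (-9)·λ' = -1.87539; -1.87539 ∉ [-0.9, 0.1) → out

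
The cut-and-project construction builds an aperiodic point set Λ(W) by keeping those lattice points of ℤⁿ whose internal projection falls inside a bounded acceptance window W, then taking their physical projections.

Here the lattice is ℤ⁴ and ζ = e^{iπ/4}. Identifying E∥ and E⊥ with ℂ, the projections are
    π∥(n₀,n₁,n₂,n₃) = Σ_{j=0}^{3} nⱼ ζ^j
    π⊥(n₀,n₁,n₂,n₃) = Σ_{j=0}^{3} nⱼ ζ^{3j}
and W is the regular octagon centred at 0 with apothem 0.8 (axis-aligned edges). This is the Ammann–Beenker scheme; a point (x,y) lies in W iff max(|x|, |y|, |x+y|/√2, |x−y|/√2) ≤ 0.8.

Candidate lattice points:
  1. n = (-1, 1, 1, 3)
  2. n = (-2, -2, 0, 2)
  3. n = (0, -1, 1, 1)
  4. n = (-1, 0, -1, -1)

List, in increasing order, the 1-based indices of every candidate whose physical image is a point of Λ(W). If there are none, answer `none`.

π⊥(n) = n₀ + n₁ζ³ + n₂ζ⁶ + n₃ζ⁹ where ζ = e^{iπ/4}.
candidate 1: n = (-1, 1, 1, 3) → π⊥ ≈ (+0.4142, +1.8284); max(|x|,|y|,|x±y|/√2) = 1.8284 > 0.8 ⇒ ∉ W
candidate 2: n = (-2, -2, 0, 2) → π⊥ ≈ (+0.8284, +0.0000); max(|x|,|y|,|x±y|/√2) = 0.8284 > 0.8 ⇒ ∉ W
candidate 3: n = (0, -1, 1, 1) → π⊥ ≈ (+1.4142, -1.0000); max(|x|,|y|,|x±y|/√2) = 1.7071 > 0.8 ⇒ ∉ W
candidate 4: n = (-1, 0, -1, -1) → π⊥ ≈ (-1.7071, +0.2929); max(|x|,|y|,|x±y|/√2) = 1.7071 > 0.8 ⇒ ∉ W

none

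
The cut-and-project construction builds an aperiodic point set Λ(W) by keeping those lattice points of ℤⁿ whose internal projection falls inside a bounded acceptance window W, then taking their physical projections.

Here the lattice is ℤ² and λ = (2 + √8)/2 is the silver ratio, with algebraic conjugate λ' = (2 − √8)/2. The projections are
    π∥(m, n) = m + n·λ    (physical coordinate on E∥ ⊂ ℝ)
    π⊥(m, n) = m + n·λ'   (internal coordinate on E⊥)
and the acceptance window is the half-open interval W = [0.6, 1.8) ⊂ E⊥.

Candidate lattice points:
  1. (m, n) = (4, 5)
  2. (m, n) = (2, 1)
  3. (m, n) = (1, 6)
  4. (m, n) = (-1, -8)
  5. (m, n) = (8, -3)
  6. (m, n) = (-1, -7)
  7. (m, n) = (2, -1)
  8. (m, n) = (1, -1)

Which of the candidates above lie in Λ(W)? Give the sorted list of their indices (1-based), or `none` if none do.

2, 8

λ' = (2−√8)/2 ≈ -0.41421.
[1] lift (4,5): star map gives 1.92893; window check 0.6 ≤ 1.92893 < 1.8 is false → out
[2] lift (2,1): star map gives 1.58579; window check 0.6 ≤ 1.58579 < 1.8 is true → IN Λ
[3] lift (1,6): star map gives -1.48528; window check 0.6 ≤ -1.48528 < 1.8 is false → out
[4] lift (-1,-8): star map gives 2.31371; window check 0.6 ≤ 2.31371 < 1.8 is false → out
[5] lift (8,-3): star map gives 9.24264; window check 0.6 ≤ 9.24264 < 1.8 is false → out
[6] lift (-1,-7): star map gives 1.89949; window check 0.6 ≤ 1.89949 < 1.8 is false → out
[7] lift (2,-1): star map gives 2.41421; window check 0.6 ≤ 2.41421 < 1.8 is false → out
[8] lift (1,-1): star map gives 1.41421; window check 0.6 ≤ 1.41421 < 1.8 is true → IN Λ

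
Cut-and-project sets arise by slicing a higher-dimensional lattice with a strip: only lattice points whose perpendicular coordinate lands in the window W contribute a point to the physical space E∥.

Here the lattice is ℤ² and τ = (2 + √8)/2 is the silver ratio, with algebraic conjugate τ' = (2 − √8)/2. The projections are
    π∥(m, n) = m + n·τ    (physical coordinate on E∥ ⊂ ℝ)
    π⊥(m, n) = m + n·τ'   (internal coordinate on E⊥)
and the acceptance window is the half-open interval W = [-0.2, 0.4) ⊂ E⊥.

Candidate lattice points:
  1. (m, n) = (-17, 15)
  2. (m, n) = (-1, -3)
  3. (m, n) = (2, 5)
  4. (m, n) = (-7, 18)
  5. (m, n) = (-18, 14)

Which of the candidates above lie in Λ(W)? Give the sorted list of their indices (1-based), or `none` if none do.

2, 3

τ' = (2−√8)/2 ≈ -0.4142.
#1 (-17,15): internal coord -17 + (15)·τ' = -23.2132; -23.2132 ∉ [-0.2, 0.4) → out
#2 (-1,-3): internal coord -1 + (-3)·τ' = +0.2426; +0.2426 ∈ [-0.2, 0.4) → IN Λ
#3 (2,5): internal coord 2 + (5)·τ' = -0.0711; -0.0711 ∈ [-0.2, 0.4) → IN Λ
#4 (-7,18): internal coord -7 + (18)·τ' = -14.4558; -14.4558 ∉ [-0.2, 0.4) → out
#5 (-18,14): internal coord -18 + (14)·τ' = -23.7990; -23.7990 ∉ [-0.2, 0.4) → out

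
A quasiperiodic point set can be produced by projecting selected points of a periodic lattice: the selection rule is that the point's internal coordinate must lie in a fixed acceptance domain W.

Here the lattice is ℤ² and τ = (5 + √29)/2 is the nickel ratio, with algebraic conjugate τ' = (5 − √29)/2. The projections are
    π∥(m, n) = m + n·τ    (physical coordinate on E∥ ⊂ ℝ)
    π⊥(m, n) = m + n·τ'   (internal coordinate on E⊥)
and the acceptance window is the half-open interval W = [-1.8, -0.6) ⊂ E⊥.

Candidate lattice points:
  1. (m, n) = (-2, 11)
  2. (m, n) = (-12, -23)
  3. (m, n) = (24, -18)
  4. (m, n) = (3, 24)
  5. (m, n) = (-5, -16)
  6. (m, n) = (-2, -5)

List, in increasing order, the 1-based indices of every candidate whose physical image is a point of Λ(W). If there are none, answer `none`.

4, 6

τ' = (5−√29)/2 ≈ -0.192582.
[1] lift (-2,11): star map gives -4.118406; window check -1.8 ≤ -4.118406 < -0.6 is false → out
[2] lift (-12,-23): star map gives -7.570605; window check -1.8 ≤ -7.570605 < -0.6 is false → out
[3] lift (24,-18): star map gives 27.466483; window check -1.8 ≤ 27.466483 < -0.6 is false → out
[4] lift (3,24): star map gives -1.621978; window check -1.8 ≤ -1.621978 < -0.6 is true → IN Λ
[5] lift (-5,-16): star map gives -1.918682; window check -1.8 ≤ -1.918682 < -0.6 is false → out
[6] lift (-2,-5): star map gives -1.037088; window check -1.8 ≤ -1.037088 < -0.6 is true → IN Λ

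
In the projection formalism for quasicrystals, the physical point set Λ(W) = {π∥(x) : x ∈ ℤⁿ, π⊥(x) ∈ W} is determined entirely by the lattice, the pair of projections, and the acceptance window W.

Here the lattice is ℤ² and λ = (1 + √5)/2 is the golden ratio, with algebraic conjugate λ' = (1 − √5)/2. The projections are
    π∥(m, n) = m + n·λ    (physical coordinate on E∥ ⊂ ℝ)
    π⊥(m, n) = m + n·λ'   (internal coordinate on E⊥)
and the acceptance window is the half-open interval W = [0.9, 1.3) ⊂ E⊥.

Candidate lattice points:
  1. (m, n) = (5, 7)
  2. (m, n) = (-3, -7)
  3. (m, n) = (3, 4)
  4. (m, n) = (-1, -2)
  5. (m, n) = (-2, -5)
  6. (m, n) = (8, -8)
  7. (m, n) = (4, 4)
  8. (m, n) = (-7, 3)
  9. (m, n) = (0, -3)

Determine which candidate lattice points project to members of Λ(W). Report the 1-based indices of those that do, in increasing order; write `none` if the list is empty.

Compute λ' = (1−√5)/2 = -0.61803, so π⊥(m,n) = m -0.61803·n.
candidate 1: (m,n)=(5,7) → π∥ = 5+7·λ ≈ 16.32624, π⊥ = 5+7·λ' ≈ 0.67376 ∉ [0.9, 1.3) ⇒ out
candidate 2: (m,n)=(-3,-7) → π∥ = -3-7·λ ≈ -14.32624, π⊥ = -3-7·λ' ≈ 1.32624 ∉ [0.9, 1.3) ⇒ out
candidate 3: (m,n)=(3,4) → π∥ = 3+4·λ ≈ 9.47214, π⊥ = 3+4·λ' ≈ 0.52786 ∉ [0.9, 1.3) ⇒ out
candidate 4: (m,n)=(-1,-2) → π∥ = -1-2·λ ≈ -4.23607, π⊥ = -1-2·λ' ≈ 0.23607 ∉ [0.9, 1.3) ⇒ out
candidate 5: (m,n)=(-2,-5) → π∥ = -2-5·λ ≈ -10.09017, π⊥ = -2-5·λ' ≈ 1.09017 ∈ [0.9, 1.3) ⇒ IN Λ
candidate 6: (m,n)=(8,-8) → π∥ = 8-8·λ ≈ -4.94427, π⊥ = 8-8·λ' ≈ 12.94427 ∉ [0.9, 1.3) ⇒ out
candidate 7: (m,n)=(4,4) → π∥ = 4+4·λ ≈ 10.47214, π⊥ = 4+4·λ' ≈ 1.52786 ∉ [0.9, 1.3) ⇒ out
candidate 8: (m,n)=(-7,3) → π∥ = -7+3·λ ≈ -2.14590, π⊥ = -7+3·λ' ≈ -8.85410 ∉ [0.9, 1.3) ⇒ out
candidate 9: (m,n)=(0,-3) → π∥ = 0-3·λ ≈ -4.85410, π⊥ = 0-3·λ' ≈ 1.85410 ∉ [0.9, 1.3) ⇒ out

5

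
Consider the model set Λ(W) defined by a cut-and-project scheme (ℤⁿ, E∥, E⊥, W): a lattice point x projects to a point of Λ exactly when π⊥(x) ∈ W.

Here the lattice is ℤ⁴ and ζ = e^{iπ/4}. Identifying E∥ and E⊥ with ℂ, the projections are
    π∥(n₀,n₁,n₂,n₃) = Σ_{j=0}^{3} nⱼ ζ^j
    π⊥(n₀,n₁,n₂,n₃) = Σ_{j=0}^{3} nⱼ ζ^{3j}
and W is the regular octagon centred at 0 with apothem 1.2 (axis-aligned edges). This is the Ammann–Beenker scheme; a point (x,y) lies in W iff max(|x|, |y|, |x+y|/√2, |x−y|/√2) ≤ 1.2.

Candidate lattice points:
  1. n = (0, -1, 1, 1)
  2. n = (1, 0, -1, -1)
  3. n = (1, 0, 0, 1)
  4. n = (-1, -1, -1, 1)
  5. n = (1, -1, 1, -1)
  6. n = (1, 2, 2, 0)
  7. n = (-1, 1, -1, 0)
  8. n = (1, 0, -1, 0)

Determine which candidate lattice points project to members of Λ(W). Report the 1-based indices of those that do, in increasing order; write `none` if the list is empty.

2, 4, 6

π⊥(n) = n₀ + n₁ζ³ + n₂ζ⁶ + n₃ζ⁹ where ζ = e^{iπ/4}.
candidate 1: n = (0, -1, 1, 1) → π⊥ ≈ (+1.414214, -1.000000); max(|x|,|y|,|x±y|/√2) = 1.707107 > 1.2 ⇒ ∉ W
candidate 2: n = (1, 0, -1, -1) → π⊥ ≈ (+0.292893, +0.292893); max(|x|,|y|,|x±y|/√2) = 0.414214 ≤ 1.2 ⇒ ∈ W
candidate 3: n = (1, 0, 0, 1) → π⊥ ≈ (+1.707107, +0.707107); max(|x|,|y|,|x±y|/√2) = 1.707107 > 1.2 ⇒ ∉ W
candidate 4: n = (-1, -1, -1, 1) → π⊥ ≈ (+0.414214, +1.000000); max(|x|,|y|,|x±y|/√2) = 1.000000 ≤ 1.2 ⇒ ∈ W
candidate 5: n = (1, -1, 1, -1) → π⊥ ≈ (+1.000000, -2.414214); max(|x|,|y|,|x±y|/√2) = 2.414214 > 1.2 ⇒ ∉ W
candidate 6: n = (1, 2, 2, 0) → π⊥ ≈ (-0.414214, -0.585786); max(|x|,|y|,|x±y|/√2) = 0.707107 ≤ 1.2 ⇒ ∈ W
candidate 7: n = (-1, 1, -1, 0) → π⊥ ≈ (-1.707107, +1.707107); max(|x|,|y|,|x±y|/√2) = 2.414214 > 1.2 ⇒ ∉ W
candidate 8: n = (1, 0, -1, 0) → π⊥ ≈ (+1.000000, +1.000000); max(|x|,|y|,|x±y|/√2) = 1.414214 > 1.2 ⇒ ∉ W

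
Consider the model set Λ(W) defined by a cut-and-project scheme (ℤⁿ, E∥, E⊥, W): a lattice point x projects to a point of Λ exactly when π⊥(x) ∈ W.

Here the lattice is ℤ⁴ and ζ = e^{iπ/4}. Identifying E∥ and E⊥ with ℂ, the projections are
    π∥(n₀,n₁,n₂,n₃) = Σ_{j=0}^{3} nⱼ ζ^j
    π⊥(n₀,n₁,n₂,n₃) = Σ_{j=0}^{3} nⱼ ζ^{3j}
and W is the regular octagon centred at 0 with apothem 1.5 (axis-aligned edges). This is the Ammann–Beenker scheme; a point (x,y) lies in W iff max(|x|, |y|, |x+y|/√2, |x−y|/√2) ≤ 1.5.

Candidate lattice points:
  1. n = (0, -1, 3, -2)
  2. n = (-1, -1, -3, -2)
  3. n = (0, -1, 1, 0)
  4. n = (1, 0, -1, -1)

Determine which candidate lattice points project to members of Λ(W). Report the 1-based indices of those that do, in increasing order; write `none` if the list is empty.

π⊥(n) = n₀ + n₁ζ³ + n₂ζ⁶ + n₃ζ⁹ where ζ = e^{iπ/4}.
candidate 1: n = (0, -1, 3, -2) → π⊥ ≈ (-0.707107, -5.121320); max(|x|,|y|,|x±y|/√2) = 5.121320 > 1.5 ⇒ ∉ W
candidate 2: n = (-1, -1, -3, -2) → π⊥ ≈ (-1.707107, +0.878680); max(|x|,|y|,|x±y|/√2) = 1.828427 > 1.5 ⇒ ∉ W
candidate 3: n = (0, -1, 1, 0) → π⊥ ≈ (+0.707107, -1.707107); max(|x|,|y|,|x±y|/√2) = 1.707107 > 1.5 ⇒ ∉ W
candidate 4: n = (1, 0, -1, -1) → π⊥ ≈ (+0.292893, +0.292893); max(|x|,|y|,|x±y|/√2) = 0.414214 ≤ 1.5 ⇒ ∈ W

4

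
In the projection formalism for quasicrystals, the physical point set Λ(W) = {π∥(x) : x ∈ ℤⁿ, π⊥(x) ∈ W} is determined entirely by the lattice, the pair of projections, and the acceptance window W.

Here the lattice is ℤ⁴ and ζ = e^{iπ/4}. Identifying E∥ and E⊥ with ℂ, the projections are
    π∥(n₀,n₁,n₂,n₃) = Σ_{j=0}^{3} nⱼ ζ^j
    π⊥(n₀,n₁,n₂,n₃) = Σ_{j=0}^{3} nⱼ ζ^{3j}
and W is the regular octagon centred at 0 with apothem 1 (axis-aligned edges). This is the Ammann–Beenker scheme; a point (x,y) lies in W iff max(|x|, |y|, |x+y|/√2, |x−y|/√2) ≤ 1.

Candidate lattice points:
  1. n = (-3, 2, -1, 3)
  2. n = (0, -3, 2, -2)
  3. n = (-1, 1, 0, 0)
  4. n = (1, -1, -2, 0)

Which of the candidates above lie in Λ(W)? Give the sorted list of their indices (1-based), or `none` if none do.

none

With ζ = e^{iπ/4} the internal vectors are ζ^0,ζ^3,ζ^6,ζ^9.
candidate 1: n = (-3, 2, -1, 3) → π⊥ ≈ (-2.292893, +4.535534); max(|x|,|y|,|x±y|/√2) = 4.828427 > 1 ⇒ ∉ W
candidate 2: n = (0, -3, 2, -2) → π⊥ ≈ (+0.707107, -5.535534); max(|x|,|y|,|x±y|/√2) = 5.535534 > 1 ⇒ ∉ W
candidate 3: n = (-1, 1, 0, 0) → π⊥ ≈ (-1.707107, +0.707107); max(|x|,|y|,|x±y|/√2) = 1.707107 > 1 ⇒ ∉ W
candidate 4: n = (1, -1, -2, 0) → π⊥ ≈ (+1.707107, +1.292893); max(|x|,|y|,|x±y|/√2) = 2.121320 > 1 ⇒ ∉ W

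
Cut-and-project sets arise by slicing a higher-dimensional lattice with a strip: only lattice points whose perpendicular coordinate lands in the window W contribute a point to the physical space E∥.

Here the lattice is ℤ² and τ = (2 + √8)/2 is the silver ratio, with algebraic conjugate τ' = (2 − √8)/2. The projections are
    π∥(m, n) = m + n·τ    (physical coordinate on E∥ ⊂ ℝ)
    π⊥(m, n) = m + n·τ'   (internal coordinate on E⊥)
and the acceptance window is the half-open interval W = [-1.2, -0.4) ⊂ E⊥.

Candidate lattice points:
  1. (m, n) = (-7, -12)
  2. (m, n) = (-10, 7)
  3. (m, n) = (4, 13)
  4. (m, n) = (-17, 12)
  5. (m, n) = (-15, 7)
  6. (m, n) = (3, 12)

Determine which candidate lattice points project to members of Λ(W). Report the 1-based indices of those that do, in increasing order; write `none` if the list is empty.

Numerically τ ≈ 2.4142 and τ' = −1/τ ≈ -0.4142.
#1 (-7,-12): internal coord -7 + (-12)·τ' = -2.0294; -2.0294 ∉ [-1.2, -0.4) → out
#2 (-10,7): internal coord -10 + (7)·τ' = -12.8995; -12.8995 ∉ [-1.2, -0.4) → out
#3 (4,13): internal coord 4 + (13)·τ' = -1.3848; -1.3848 ∉ [-1.2, -0.4) → out
#4 (-17,12): internal coord -17 + (12)·τ' = -21.9706; -21.9706 ∉ [-1.2, -0.4) → out
#5 (-15,7): internal coord -15 + (7)·τ' = -17.8995; -17.8995 ∉ [-1.2, -0.4) → out
#6 (3,12): internal coord 3 + (12)·τ' = -1.9706; -1.9706 ∉ [-1.2, -0.4) → out

none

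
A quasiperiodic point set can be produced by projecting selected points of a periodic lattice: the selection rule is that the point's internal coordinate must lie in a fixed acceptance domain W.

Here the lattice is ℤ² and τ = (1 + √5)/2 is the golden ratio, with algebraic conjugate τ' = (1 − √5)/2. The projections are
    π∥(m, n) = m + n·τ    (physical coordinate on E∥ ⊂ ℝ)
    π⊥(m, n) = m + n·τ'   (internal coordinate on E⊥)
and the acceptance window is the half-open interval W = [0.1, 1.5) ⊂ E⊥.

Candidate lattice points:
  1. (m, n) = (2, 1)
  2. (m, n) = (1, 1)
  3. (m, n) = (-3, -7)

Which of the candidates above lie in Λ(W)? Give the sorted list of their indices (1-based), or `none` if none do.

1, 2, 3

Compute τ' = (1−√5)/2 = -0.6180, so π⊥(m,n) = m -0.6180·n.
candidate 1: (m,n)=(2,1) → π∥ = 2+1·τ ≈ 3.6180, π⊥ = 2+1·τ' ≈ 1.3820 ∈ [0.1, 1.5) ⇒ IN Λ
candidate 2: (m,n)=(1,1) → π∥ = 1+1·τ ≈ 2.6180, π⊥ = 1+1·τ' ≈ 0.3820 ∈ [0.1, 1.5) ⇒ IN Λ
candidate 3: (m,n)=(-3,-7) → π∥ = -3-7·τ ≈ -14.3262, π⊥ = -3-7·τ' ≈ 1.3262 ∈ [0.1, 1.5) ⇒ IN Λ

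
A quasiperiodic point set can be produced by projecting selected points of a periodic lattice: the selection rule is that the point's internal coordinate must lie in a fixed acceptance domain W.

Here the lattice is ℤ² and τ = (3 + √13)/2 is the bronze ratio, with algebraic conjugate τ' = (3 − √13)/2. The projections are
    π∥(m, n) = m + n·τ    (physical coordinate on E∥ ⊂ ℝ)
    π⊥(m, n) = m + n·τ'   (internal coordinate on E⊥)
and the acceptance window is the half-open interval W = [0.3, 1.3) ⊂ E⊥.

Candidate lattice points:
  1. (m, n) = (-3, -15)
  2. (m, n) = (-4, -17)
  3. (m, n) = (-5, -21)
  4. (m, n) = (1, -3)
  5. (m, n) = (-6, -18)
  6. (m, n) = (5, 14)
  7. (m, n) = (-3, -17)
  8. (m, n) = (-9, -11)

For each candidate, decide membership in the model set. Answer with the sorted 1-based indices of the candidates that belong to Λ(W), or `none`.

2, 6

Numerically τ ≈ 3.302776 and τ' = −1/τ ≈ -0.302776.
candidate 1: (m,n)=(-3,-15) → π∥ = -3-15·τ ≈ -52.541635, π⊥ = -3-15·τ' ≈ 1.541635 ∉ [0.3, 1.3) ⇒ out
candidate 2: (m,n)=(-4,-17) → π∥ = -4-17·τ ≈ -60.147186, π⊥ = -4-17·τ' ≈ 1.147186 ∈ [0.3, 1.3) ⇒ IN Λ
candidate 3: (m,n)=(-5,-21) → π∥ = -5-21·τ ≈ -74.358288, π⊥ = -5-21·τ' ≈ 1.358288 ∉ [0.3, 1.3) ⇒ out
candidate 4: (m,n)=(1,-3) → π∥ = 1-3·τ ≈ -8.908327, π⊥ = 1-3·τ' ≈ 1.908327 ∉ [0.3, 1.3) ⇒ out
candidate 5: (m,n)=(-6,-18) → π∥ = -6-18·τ ≈ -65.449961, π⊥ = -6-18·τ' ≈ -0.550039 ∉ [0.3, 1.3) ⇒ out
candidate 6: (m,n)=(5,14) → π∥ = 5+14·τ ≈ 51.238859, π⊥ = 5+14·τ' ≈ 0.761141 ∈ [0.3, 1.3) ⇒ IN Λ
candidate 7: (m,n)=(-3,-17) → π∥ = -3-17·τ ≈ -59.147186, π⊥ = -3-17·τ' ≈ 2.147186 ∉ [0.3, 1.3) ⇒ out
candidate 8: (m,n)=(-9,-11) → π∥ = -9-11·τ ≈ -45.330532, π⊥ = -9-11·τ' ≈ -5.669468 ∉ [0.3, 1.3) ⇒ out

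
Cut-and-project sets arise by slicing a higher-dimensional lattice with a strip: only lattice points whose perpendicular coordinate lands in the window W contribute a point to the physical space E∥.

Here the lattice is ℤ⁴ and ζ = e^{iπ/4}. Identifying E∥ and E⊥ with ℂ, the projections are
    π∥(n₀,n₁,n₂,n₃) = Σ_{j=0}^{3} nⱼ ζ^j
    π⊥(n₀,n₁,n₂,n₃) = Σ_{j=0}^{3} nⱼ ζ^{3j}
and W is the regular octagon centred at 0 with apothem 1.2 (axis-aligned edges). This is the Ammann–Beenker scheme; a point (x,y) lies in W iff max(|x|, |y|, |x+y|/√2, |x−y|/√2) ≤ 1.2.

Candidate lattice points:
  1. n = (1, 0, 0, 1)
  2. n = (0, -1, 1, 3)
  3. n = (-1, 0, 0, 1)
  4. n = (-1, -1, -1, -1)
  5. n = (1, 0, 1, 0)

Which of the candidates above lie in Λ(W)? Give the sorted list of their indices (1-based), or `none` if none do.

With ζ = e^{iπ/4} the internal vectors are ζ^0,ζ^3,ζ^6,ζ^9.
candidate 1: n = (1, 0, 0, 1) → π⊥ ≈ (+1.707107, +0.707107); max(|x|,|y|,|x±y|/√2) = 1.707107 > 1.2 ⇒ ∉ W
candidate 2: n = (0, -1, 1, 3) → π⊥ ≈ (+2.828427, +0.414214); max(|x|,|y|,|x±y|/√2) = 2.828427 > 1.2 ⇒ ∉ W
candidate 3: n = (-1, 0, 0, 1) → π⊥ ≈ (-0.292893, +0.707107); max(|x|,|y|,|x±y|/√2) = 0.707107 ≤ 1.2 ⇒ ∈ W
candidate 4: n = (-1, -1, -1, -1) → π⊥ ≈ (-1.000000, -0.414214); max(|x|,|y|,|x±y|/√2) = 1.000000 ≤ 1.2 ⇒ ∈ W
candidate 5: n = (1, 0, 1, 0) → π⊥ ≈ (+1.000000, -1.000000); max(|x|,|y|,|x±y|/√2) = 1.414214 > 1.2 ⇒ ∉ W

3, 4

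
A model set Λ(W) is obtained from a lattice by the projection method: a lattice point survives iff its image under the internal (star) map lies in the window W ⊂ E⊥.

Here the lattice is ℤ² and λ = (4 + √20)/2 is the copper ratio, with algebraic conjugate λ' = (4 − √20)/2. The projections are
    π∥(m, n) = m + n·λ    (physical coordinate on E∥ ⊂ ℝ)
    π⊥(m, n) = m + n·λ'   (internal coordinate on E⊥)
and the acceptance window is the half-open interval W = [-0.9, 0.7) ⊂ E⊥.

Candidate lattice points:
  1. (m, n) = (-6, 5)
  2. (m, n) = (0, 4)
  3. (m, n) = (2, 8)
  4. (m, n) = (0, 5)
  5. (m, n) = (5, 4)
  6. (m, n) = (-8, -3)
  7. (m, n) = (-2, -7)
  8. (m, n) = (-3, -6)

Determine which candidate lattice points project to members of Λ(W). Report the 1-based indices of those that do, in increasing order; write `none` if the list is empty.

λ' = (4−√20)/2 ≈ -0.2361.
[1] lift (-6,5): star map gives -7.1803; window check -0.9 ≤ -7.1803 < 0.7 is false → out
[2] lift (0,4): star map gives -0.9443; window check -0.9 ≤ -0.9443 < 0.7 is false → out
[3] lift (2,8): star map gives 0.1115; window check -0.9 ≤ 0.1115 < 0.7 is true → IN Λ
[4] lift (0,5): star map gives -1.1803; window check -0.9 ≤ -1.1803 < 0.7 is false → out
[5] lift (5,4): star map gives 4.0557; window check -0.9 ≤ 4.0557 < 0.7 is false → out
[6] lift (-8,-3): star map gives -7.2918; window check -0.9 ≤ -7.2918 < 0.7 is false → out
[7] lift (-2,-7): star map gives -0.3475; window check -0.9 ≤ -0.3475 < 0.7 is true → IN Λ
[8] lift (-3,-6): star map gives -1.5836; window check -0.9 ≤ -1.5836 < 0.7 is false → out

3, 7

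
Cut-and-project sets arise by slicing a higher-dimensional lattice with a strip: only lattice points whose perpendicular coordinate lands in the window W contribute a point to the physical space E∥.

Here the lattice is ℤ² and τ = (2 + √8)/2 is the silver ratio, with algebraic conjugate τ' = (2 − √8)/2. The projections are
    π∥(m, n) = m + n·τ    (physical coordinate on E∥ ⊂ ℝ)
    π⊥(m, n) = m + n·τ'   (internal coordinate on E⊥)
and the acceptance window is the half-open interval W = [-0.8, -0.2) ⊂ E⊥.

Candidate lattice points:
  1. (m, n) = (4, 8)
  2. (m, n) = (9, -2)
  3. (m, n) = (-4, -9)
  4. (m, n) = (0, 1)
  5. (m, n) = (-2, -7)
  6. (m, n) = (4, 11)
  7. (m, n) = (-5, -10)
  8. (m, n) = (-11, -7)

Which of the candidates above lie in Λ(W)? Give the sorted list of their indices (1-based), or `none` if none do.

τ' = (2−√8)/2 ≈ -0.4142.
[1] lift (4,8): star map gives 0.6863; window check -0.8 ≤ 0.6863 < -0.2 is false → out
[2] lift (9,-2): star map gives 9.8284; window check -0.8 ≤ 9.8284 < -0.2 is false → out
[3] lift (-4,-9): star map gives -0.2721; window check -0.8 ≤ -0.2721 < -0.2 is true → IN Λ
[4] lift (0,1): star map gives -0.4142; window check -0.8 ≤ -0.4142 < -0.2 is true → IN Λ
[5] lift (-2,-7): star map gives 0.8995; window check -0.8 ≤ 0.8995 < -0.2 is false → out
[6] lift (4,11): star map gives -0.5563; window check -0.8 ≤ -0.5563 < -0.2 is true → IN Λ
[7] lift (-5,-10): star map gives -0.8579; window check -0.8 ≤ -0.8579 < -0.2 is false → out
[8] lift (-11,-7): star map gives -8.1005; window check -0.8 ≤ -8.1005 < -0.2 is false → out

3, 4, 6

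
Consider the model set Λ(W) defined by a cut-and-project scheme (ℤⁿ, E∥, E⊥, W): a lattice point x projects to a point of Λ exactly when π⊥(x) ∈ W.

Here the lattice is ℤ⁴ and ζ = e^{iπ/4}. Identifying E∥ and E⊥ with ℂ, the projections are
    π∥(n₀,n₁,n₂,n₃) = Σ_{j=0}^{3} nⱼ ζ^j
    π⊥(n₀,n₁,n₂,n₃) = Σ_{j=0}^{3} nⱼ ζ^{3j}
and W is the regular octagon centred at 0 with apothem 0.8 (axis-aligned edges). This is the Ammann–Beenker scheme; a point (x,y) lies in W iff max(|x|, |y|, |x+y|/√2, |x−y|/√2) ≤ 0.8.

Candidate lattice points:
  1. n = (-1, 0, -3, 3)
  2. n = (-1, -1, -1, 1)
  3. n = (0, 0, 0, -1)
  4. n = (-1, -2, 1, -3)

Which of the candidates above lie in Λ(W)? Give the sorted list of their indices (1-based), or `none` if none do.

Internal map: ζ^{3j} for j=0..3 gives (1,0), (−√2/2,√2/2), (0,−1), (√2/2,√2/2).
candidate 1: n = (-1, 0, -3, 3) → π⊥ ≈ (+1.121320, +5.121320); max(|x|,|y|,|x±y|/√2) = 5.121320 > 0.8 ⇒ ∉ W
candidate 2: n = (-1, -1, -1, 1) → π⊥ ≈ (+0.414214, +1.000000); max(|x|,|y|,|x±y|/√2) = 1.000000 > 0.8 ⇒ ∉ W
candidate 3: n = (0, 0, 0, -1) → π⊥ ≈ (-0.707107, -0.707107); max(|x|,|y|,|x±y|/√2) = 1.000000 > 0.8 ⇒ ∉ W
candidate 4: n = (-1, -2, 1, -3) → π⊥ ≈ (-1.707107, -4.535534); max(|x|,|y|,|x±y|/√2) = 4.535534 > 0.8 ⇒ ∉ W

none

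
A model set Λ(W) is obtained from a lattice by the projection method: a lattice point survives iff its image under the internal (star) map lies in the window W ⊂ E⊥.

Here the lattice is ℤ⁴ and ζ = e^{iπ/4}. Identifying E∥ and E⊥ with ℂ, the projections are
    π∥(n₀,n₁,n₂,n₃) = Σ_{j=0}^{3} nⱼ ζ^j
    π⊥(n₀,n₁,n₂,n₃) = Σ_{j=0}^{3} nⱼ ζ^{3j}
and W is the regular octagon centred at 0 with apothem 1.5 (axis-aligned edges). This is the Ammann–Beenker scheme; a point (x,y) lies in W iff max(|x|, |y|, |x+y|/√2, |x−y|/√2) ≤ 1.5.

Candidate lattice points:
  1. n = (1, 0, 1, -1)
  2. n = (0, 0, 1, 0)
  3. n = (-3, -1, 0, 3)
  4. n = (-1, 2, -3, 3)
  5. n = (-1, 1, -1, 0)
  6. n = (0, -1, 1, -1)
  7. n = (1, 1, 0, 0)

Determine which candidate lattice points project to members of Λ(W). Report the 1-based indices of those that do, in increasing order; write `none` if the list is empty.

2, 3, 7

Internal map: ζ^{3j} for j=0..3 gives (1,0), (−√2/2,√2/2), (0,−1), (√2/2,√2/2).
candidate 1: n = (1, 0, 1, -1) → π⊥ ≈ (+0.292893, -1.707107); max(|x|,|y|,|x±y|/√2) = 1.707107 > 1.5 ⇒ ∉ W
candidate 2: n = (0, 0, 1, 0) → π⊥ ≈ (+0.000000, -1.000000); max(|x|,|y|,|x±y|/√2) = 1.000000 ≤ 1.5 ⇒ ∈ W
candidate 3: n = (-3, -1, 0, 3) → π⊥ ≈ (-0.171573, +1.414214); max(|x|,|y|,|x±y|/√2) = 1.414214 ≤ 1.5 ⇒ ∈ W
candidate 4: n = (-1, 2, -3, 3) → π⊥ ≈ (-0.292893, +6.535534); max(|x|,|y|,|x±y|/√2) = 6.535534 > 1.5 ⇒ ∉ W
candidate 5: n = (-1, 1, -1, 0) → π⊥ ≈ (-1.707107, +1.707107); max(|x|,|y|,|x±y|/√2) = 2.414214 > 1.5 ⇒ ∉ W
candidate 6: n = (0, -1, 1, -1) → π⊥ ≈ (+0.000000, -2.414214); max(|x|,|y|,|x±y|/√2) = 2.414214 > 1.5 ⇒ ∉ W
candidate 7: n = (1, 1, 0, 0) → π⊥ ≈ (+0.292893, +0.707107); max(|x|,|y|,|x±y|/√2) = 0.707107 ≤ 1.5 ⇒ ∈ W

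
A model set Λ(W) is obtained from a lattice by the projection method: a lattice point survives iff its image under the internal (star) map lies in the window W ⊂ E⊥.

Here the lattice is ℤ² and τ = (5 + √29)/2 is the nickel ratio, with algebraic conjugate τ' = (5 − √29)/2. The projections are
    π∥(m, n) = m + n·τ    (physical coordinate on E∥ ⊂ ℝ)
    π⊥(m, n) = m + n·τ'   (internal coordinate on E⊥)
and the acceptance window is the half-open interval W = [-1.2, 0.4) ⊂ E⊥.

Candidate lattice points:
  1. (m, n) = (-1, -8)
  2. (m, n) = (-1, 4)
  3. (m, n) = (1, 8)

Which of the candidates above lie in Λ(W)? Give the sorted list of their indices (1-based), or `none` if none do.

Compute τ' = (5−√29)/2 = -0.192582, so π⊥(m,n) = m -0.192582·n.
candidate 1: (m,n)=(-1,-8) → π∥ = -1-8·τ ≈ -42.540659, π⊥ = -1-8·τ' ≈ 0.540659 ∉ [-1.2, 0.4) ⇒ out
candidate 2: (m,n)=(-1,4) → π∥ = -1+4·τ ≈ 19.770330, π⊥ = -1+4·τ' ≈ -1.770330 ∉ [-1.2, 0.4) ⇒ out
candidate 3: (m,n)=(1,8) → π∥ = 1+8·τ ≈ 42.540659, π⊥ = 1+8·τ' ≈ -0.540659 ∈ [-1.2, 0.4) ⇒ IN Λ

3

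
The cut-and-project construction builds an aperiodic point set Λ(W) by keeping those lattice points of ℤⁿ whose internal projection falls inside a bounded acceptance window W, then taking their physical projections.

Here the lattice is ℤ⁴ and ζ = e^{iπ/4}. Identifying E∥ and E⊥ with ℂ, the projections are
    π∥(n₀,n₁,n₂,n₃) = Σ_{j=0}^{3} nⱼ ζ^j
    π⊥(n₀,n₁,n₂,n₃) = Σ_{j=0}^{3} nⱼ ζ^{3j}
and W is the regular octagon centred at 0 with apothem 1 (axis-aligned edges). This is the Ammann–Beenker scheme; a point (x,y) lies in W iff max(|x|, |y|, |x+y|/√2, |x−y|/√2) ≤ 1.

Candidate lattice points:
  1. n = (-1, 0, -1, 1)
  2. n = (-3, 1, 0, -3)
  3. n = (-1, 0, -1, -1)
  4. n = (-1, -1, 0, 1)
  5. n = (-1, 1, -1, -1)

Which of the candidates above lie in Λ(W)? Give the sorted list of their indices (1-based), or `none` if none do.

4

Internal map: ζ^{3j} for j=0..3 gives (1,0), (−√2/2,√2/2), (0,−1), (√2/2,√2/2).
#1 (-1, 0, -1, 1): internal (-0.2929, 1.7071); octagon support 1.7071 vs apothem 1 → ∉ W
#2 (-3, 1, 0, -3): internal (-5.8284, -1.4142); octagon support 5.8284 vs apothem 1 → ∉ W
#3 (-1, 0, -1, -1): internal (-1.7071, 0.2929); octagon support 1.7071 vs apothem 1 → ∉ W
#4 (-1, -1, 0, 1): internal (0.4142, 0.0000); octagon support 0.4142 vs apothem 1 → ∈ W
#5 (-1, 1, -1, -1): internal (-2.4142, 1.0000); octagon support 2.4142 vs apothem 1 → ∉ W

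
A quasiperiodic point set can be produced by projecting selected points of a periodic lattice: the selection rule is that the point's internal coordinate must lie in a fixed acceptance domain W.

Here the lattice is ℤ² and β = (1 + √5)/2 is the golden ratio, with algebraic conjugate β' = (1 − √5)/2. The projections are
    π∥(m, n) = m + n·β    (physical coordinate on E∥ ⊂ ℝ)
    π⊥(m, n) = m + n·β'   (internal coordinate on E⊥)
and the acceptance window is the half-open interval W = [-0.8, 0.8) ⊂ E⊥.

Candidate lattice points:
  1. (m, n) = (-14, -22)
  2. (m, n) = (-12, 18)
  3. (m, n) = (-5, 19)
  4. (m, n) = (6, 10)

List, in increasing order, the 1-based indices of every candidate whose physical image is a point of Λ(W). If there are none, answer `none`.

β' = (1−√5)/2 ≈ -0.61803.
[1] lift (-14,-22): star map gives -0.40325; window check -0.8 ≤ -0.40325 < 0.8 is true → IN Λ
[2] lift (-12,18): star map gives -23.12461; window check -0.8 ≤ -23.12461 < 0.8 is false → out
[3] lift (-5,19): star map gives -16.74265; window check -0.8 ≤ -16.74265 < 0.8 is false → out
[4] lift (6,10): star map gives -0.18034; window check -0.8 ≤ -0.18034 < 0.8 is true → IN Λ

1, 4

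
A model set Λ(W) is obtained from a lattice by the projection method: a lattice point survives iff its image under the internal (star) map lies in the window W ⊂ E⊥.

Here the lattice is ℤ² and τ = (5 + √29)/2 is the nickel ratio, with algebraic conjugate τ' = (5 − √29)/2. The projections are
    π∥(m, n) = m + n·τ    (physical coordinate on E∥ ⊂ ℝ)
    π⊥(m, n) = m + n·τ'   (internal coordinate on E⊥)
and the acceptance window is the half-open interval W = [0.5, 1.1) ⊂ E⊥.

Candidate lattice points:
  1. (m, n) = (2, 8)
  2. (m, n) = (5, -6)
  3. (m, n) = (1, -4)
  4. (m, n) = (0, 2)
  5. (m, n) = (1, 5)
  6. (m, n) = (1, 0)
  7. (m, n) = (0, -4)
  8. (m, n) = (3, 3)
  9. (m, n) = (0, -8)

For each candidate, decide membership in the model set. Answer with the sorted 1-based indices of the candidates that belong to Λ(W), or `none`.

Compute τ' = (5−√29)/2 = -0.1926, so π⊥(m,n) = m -0.1926·n.
#1 (2,8): internal coord 2 + (8)·τ' = +0.4593; +0.4593 ∉ [0.5, 1.1) → out
#2 (5,-6): internal coord 5 + (-6)·τ' = +6.1555; +6.1555 ∉ [0.5, 1.1) → out
#3 (1,-4): internal coord 1 + (-4)·τ' = +1.7703; +1.7703 ∉ [0.5, 1.1) → out
#4 (0,2): internal coord 0 + (2)·τ' = -0.3852; -0.3852 ∉ [0.5, 1.1) → out
#5 (1,5): internal coord 1 + (5)·τ' = +0.0371; +0.0371 ∉ [0.5, 1.1) → out
#6 (1,0): internal coord 1 + (0)·τ' = +1.0000; +1.0000 ∈ [0.5, 1.1) → IN Λ
#7 (0,-4): internal coord 0 + (-4)·τ' = +0.7703; +0.7703 ∈ [0.5, 1.1) → IN Λ
#8 (3,3): internal coord 3 + (3)·τ' = +2.4223; +2.4223 ∉ [0.5, 1.1) → out
#9 (0,-8): internal coord 0 + (-8)·τ' = +1.5407; +1.5407 ∉ [0.5, 1.1) → out

6, 7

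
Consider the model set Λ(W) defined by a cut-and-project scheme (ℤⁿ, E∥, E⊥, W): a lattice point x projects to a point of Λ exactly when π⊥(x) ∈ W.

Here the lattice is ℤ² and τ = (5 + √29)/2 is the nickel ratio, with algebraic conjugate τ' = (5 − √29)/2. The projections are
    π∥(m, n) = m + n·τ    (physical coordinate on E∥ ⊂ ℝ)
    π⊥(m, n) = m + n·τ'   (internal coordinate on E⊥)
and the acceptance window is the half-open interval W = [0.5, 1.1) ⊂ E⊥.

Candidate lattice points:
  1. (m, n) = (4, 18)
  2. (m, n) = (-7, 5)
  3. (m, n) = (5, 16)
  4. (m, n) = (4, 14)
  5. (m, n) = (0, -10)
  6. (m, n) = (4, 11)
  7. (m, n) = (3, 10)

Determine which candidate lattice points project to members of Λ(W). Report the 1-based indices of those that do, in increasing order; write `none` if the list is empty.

Compute τ' = (5−√29)/2 = -0.1926, so π⊥(m,n) = m -0.1926·n.
candidate 1: (m,n)=(4,18) → π∥ = 4+18·τ ≈ 97.4665, π⊥ = 4+18·τ' ≈ 0.5335 ∈ [0.5, 1.1) ⇒ IN Λ
candidate 2: (m,n)=(-7,5) → π∥ = -7+5·τ ≈ 18.9629, π⊥ = -7+5·τ' ≈ -7.9629 ∉ [0.5, 1.1) ⇒ out
candidate 3: (m,n)=(5,16) → π∥ = 5+16·τ ≈ 88.0813, π⊥ = 5+16·τ' ≈ 1.9187 ∉ [0.5, 1.1) ⇒ out
candidate 4: (m,n)=(4,14) → π∥ = 4+14·τ ≈ 76.6962, π⊥ = 4+14·τ' ≈ 1.3038 ∉ [0.5, 1.1) ⇒ out
candidate 5: (m,n)=(0,-10) → π∥ = 0-10·τ ≈ -51.9258, π⊥ = 0-10·τ' ≈ 1.9258 ∉ [0.5, 1.1) ⇒ out
candidate 6: (m,n)=(4,11) → π∥ = 4+11·τ ≈ 61.1184, π⊥ = 4+11·τ' ≈ 1.8816 ∉ [0.5, 1.1) ⇒ out
candidate 7: (m,n)=(3,10) → π∥ = 3+10·τ ≈ 54.9258, π⊥ = 3+10·τ' ≈ 1.0742 ∈ [0.5, 1.1) ⇒ IN Λ

1, 7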